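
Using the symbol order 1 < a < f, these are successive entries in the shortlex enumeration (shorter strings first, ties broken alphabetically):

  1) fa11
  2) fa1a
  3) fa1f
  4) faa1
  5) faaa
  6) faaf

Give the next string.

faf1

Treat faaf as a base-3 numeral over the given alphabet and add one, carrying through any trailing f's.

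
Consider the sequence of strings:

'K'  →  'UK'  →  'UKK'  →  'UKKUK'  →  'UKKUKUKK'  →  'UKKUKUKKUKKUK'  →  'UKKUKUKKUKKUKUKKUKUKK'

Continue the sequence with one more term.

This is a Fibonacci-style word recurrence s(k) = s(k−1)·s(k−2): e.g. UK·K = UKK.
Continuing: UKKUKUKKUKKUKUKKUKUKK · UKKUKUKKUKKUK gives term 8.

UKKUKUKKUKKUKUKKUKUKKUKKUKUKKUKKUK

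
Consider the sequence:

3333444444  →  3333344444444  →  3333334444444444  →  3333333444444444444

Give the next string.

3333333344444444444444

Each string has the form 3^{n+1} 4^{2n}, where the shown terms are n = 3, 4, 5, 6.
Setting n = 7 gives 8, 14 characters in each block.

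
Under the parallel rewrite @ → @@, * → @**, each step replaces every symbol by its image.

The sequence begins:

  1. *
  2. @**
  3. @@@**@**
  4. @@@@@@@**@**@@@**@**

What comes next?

@@@@@@@@@@@@@@@**@**@@@**@**@@@@@@@**@**@@@**@**

φ(@@@@@@@**@**@@@**@**) expands symbol-by-symbol to @@ @@ @@ @@ @@ @@ @@ @** @** @@ @** @** @@ @@ @@ @** @** @@ @** @**; joining the 20 pieces gives the next term.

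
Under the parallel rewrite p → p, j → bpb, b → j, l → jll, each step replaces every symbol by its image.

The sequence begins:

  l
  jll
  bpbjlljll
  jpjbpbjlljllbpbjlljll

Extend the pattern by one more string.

Rewriting the 21 symbols of jpjbpbjlljllbpbjlljll one by one yields bpb p bpb j p j bpb jll jll bpb jll jll j p j bpb jll jll bpb jll jll; concatenated:

bpbpbpbjpjbpbjlljllbpbjlljlljpjbpbjlljllbpbjlljll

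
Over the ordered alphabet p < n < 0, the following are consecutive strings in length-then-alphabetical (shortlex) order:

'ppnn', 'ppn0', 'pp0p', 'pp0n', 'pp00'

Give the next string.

The successor of pp00 increments the rightmost position that isn't already 0 and resets every position after it to p.

pnpp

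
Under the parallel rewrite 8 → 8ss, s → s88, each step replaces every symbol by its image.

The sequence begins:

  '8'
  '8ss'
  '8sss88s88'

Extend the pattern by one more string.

Expanding 8sss88s88: 8→8ss, s→s88, s→s88, s→s88, 8→8ss, 8→8ss, s→s88, 8→8ss, 8→8ss. Concatenated: 8ss s88 s88 s88 8ss 8ss s88 8ss 8ss.

8sss88s88s888ss8sss888ss8ss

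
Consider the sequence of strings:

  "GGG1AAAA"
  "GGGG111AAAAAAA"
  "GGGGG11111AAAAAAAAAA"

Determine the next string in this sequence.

The n-th term is n+2 G's then 2n-1 1's then 3n+1 A's (n = 1, 2, …).
Setting n = 4 gives 6, 7, 13 characters in each block.

GGGGGG1111111AAAAAAAAAAAAA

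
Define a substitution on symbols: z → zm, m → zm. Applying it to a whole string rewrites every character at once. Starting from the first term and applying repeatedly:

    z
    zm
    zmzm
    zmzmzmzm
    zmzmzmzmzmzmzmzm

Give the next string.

Rewriting the 16 symbols of zmzmzmzmzmzmzmzm one by one yields zm zm zm zm zm zm zm zm zm zm zm zm zm zm zm zm; concatenated:

zmzmzmzmzmzmzmzmzmzmzmzmzmzmzmzm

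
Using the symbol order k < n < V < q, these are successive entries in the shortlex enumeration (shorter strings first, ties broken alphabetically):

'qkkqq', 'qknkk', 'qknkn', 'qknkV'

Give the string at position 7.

qknnn

Continuing the enumeration 3 steps past qknkV: qknkV → qknkq → qknnk → (answer).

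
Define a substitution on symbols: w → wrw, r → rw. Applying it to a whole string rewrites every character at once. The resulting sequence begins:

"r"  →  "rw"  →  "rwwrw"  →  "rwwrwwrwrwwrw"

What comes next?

φ(rwwrwwrwrwwrw) expands symbol-by-symbol to rw wrw wrw rw wrw wrw rw wrw rw wrw wrw rw wrw; joining the 13 pieces gives the next term.

rwwrwwrwrwwrwwrwrwwrwrwwrwwrwrwwrw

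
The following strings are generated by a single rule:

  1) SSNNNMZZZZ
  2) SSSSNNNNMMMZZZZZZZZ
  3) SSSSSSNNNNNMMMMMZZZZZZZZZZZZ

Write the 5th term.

SSSSSSSSSSNNNNNNNMMMMMMMMMZZZZZZZZZZZZZZZZZZZZ

Each string has the form S^{2n} N^{n+2} M^{2n-1} Z^{4n} (n = 1, 2, …).
At n = 5 the blocks have lengths 10, 7, 9, 20.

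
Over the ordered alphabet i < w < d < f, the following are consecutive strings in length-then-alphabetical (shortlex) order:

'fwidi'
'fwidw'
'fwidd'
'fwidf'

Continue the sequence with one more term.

Treat fwidf as a base-4 numeral over the given alphabet and add one, carrying through any trailing f's.

fwifi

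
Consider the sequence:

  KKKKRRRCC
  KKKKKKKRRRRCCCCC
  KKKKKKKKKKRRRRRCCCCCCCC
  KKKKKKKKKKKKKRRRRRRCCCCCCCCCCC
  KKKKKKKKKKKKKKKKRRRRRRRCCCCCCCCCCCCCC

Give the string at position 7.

KKKKKKKKKKKKKKKKKKKKKKRRRRRRRRRCCCCCCCCCCCCCCCCCCCC

The n-th term is 3n+1 K's then n+2 R's then 3n-1 C's (n = 1, 2, …).
For term 7, n = 7, so the run lengths are 22, 9, 20.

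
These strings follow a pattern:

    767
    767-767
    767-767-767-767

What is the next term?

767-767-767-767-767-767-767-767

s(k+1) = s(k)·-·s(k) — each term doubles the last with '-' between the halves.
One more doubling of 767-767-767-767 gives the answer.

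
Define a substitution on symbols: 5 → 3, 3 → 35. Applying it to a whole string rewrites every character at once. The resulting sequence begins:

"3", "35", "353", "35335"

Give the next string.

35335353

Apply φ to 35335 symbol by symbol: 3→35, 5→3, 3→35, 3→35, 5→3; joined: 35 3 35 35 3.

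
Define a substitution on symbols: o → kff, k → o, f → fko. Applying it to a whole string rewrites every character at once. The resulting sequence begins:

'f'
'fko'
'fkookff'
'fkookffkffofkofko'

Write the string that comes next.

fkookffkffofkofkoofkofkokfffkookfffkookff

Applying the rule to each of the 17 symbols of fkookffkffofkofko gives the pieces fko o kff kff o fko fko o fko fko kff fko o kff fko o kff, which concatenate to the answer.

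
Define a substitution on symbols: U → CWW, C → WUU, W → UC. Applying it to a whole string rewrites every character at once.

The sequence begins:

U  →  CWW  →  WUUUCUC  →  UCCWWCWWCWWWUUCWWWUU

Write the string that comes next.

Applying the rule to each of the 20 symbols of UCCWWCWWCWWWUUCWWWUU gives the pieces CWW WUU WUU UC UC WUU UC UC WUU UC UC UC CWW CWW WUU UC UC UC CWW CWW, which concatenate to the answer.

CWWWUUWUUUCUCWUUUCUCWUUUCUCUCCWWCWWWUUUCUCUCCWWCWW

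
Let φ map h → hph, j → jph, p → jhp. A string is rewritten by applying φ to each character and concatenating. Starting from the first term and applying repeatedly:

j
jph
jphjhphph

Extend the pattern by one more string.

Apply φ to jphjhphph symbol by symbol: j→jph, p→jhp, h→hph, j→jph, h→hph, p→jhp, h→hph, p→jhp, h→hph; joined: jph jhp hph jph hph jhp hph jhp hph.

jphjhphphjphhphjhphphjhphph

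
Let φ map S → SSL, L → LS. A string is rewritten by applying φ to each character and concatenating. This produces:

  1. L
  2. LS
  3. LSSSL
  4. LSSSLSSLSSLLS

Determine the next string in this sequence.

Rewriting the 13 symbols of LSSSLSSLSSLLS one by one yields LS SSL SSL SSL LS SSL SSL LS SSL SSL LS LS SSL; concatenated:

LSSSLSSLSSLLSSSLSSLLSSSLSSLLSLSSSL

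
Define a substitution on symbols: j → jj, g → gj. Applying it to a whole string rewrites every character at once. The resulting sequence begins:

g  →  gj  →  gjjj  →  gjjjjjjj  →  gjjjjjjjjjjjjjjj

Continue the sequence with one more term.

φ(gjjjjjjjjjjjjjjj) expands symbol-by-symbol to gj jj jj jj jj jj jj jj jj jj jj jj jj jj jj jj; joining the 16 pieces gives the next term.

gjjjjjjjjjjjjjjjjjjjjjjjjjjjjjjj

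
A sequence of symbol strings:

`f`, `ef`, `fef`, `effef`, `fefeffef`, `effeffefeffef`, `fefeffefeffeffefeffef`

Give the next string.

effeffefeffeffefeffefeffeffefeffef

Each term (from the third on) is the two preceding terms concatenated in order: term 3 = f·ef = fef.
The next term joins effeffefeffef and fefeffefeffeffefeffef.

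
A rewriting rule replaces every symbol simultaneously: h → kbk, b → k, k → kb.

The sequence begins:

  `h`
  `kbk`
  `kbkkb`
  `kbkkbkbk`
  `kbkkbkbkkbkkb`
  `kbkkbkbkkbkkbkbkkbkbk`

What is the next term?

φ(kbkkbkbkkbkkbkbkkbkbk) expands symbol-by-symbol to kb k kb kb k kb k kb kb k kb kb k kb k kb kb k kb k kb; joining the 21 pieces gives the next term.

kbkkbkbkkbkkbkbkkbkbkkbkkbkbkkbkkb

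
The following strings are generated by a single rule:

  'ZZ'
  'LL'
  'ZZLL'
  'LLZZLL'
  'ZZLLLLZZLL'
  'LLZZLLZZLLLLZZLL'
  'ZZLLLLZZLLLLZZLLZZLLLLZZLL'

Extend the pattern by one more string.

LLZZLLZZLLLLZZLLZZLLLLZZLLLLZZLLZZLLLLZZLL

Each term (from the third on) is the two preceding terms concatenated in order: term 3 = ZZ·LL = ZZLL.
Continuing: LLZZLLZZLLLLZZLL · ZZLLLLZZLLLLZZLLZZLLLLZZLL gives term 8.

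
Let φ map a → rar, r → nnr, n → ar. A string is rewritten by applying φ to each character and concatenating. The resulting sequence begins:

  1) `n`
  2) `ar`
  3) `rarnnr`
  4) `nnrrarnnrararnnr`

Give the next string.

ararnnrnnrrarnnrararnnrrarnnrrarnnrararnnr

Applying the rule to each of the 16 symbols of nnrrarnnrararnnr gives the pieces ar ar nnr nnr rar nnr ar ar nnr rar nnr rar nnr ar ar nnr, which concatenate to the answer.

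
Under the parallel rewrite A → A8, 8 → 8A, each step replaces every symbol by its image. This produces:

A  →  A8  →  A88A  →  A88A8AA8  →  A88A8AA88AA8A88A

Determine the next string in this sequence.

Applying the rule to each of the 16 symbols of A88A8AA88AA8A88A gives the pieces A8 8A 8A A8 8A A8 A8 8A 8A A8 A8 8A A8 8A 8A A8, which concatenate to the answer.

A88A8AA88AA8A88A8AA8A88AA88A8AA8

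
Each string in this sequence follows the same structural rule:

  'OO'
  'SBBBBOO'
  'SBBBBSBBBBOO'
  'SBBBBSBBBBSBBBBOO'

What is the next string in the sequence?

SBBBBSBBBBSBBBBSBBBBOO

Every step adds SBBBB at the front: s(k+1) = SBBBB·s(k).
So the next term is SBBBB·SBBBBSBBBBSBBBBOO.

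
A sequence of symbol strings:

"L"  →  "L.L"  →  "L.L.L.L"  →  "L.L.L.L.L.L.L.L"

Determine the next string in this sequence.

s(k+1) = s(k)·.·s(k) — each term doubles the last with '.' between the halves.
Doubling L.L.L.L.L.L.L.L with '.' between the halves:

L.L.L.L.L.L.L.L.L.L.L.L.L.L.L.L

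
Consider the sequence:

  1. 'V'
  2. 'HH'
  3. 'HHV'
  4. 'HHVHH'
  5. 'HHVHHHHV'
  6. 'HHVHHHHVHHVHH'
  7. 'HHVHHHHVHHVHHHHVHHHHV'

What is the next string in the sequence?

From term 3 onward, concatenate the last term with the second-to-last: HH·V = HHV, HHV·HH = HHVHH, …
The next term joins HHVHHHHVHHVHHHHVHHHHV and HHVHHHHVHHVHH.

HHVHHHHVHHVHHHHVHHHHVHHVHHHHVHHVHH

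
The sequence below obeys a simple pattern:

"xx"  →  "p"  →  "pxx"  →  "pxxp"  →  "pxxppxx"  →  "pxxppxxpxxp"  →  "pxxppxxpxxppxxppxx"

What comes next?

From term 3 onward, concatenate the last term with the second-to-last: p·xx = pxx, pxx·p = pxxp, …
The next term joins pxxppxxpxxppxxppxx and pxxppxxpxxp.

pxxppxxpxxppxxppxxpxxppxxpxxp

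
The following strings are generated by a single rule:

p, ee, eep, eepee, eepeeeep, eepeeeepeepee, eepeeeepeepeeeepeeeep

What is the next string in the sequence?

From term 3 onward, concatenate the last term with the second-to-last: ee·p = eep, eep·ee = eepee, …
Continuing: eepeeeepeepeeeepeeeep · eepeeeepeepee gives term 8.

eepeeeepeepeeeepeeeepeepeeeepeepee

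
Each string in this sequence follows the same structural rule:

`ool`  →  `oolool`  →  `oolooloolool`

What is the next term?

Each string is two copies of the previous one concatenated.
Doubling oolooloolool:

oolooloolooloolooloolool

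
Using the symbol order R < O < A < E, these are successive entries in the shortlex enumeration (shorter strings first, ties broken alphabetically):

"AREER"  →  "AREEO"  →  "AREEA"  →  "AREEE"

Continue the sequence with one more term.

The successor of AREEE increments the rightmost position that isn't already E and resets every position after it to R.

AORRR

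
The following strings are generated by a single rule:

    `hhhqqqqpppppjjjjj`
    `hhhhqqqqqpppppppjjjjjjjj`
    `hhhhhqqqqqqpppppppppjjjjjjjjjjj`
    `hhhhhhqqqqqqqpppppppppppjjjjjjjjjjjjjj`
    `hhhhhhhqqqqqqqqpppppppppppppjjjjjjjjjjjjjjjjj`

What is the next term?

Each string has the form h^{n+2} q^{n+3} p^{2n+3} j^{3n+2} (n = 1, 2, …).
At n = 6 the blocks have lengths 8, 9, 15, 20.

hhhhhhhhqqqqqqqqqpppppppppppppppjjjjjjjjjjjjjjjjjjjj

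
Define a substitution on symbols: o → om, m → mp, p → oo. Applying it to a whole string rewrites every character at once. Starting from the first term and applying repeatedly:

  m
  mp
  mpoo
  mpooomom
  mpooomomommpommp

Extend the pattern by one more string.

φ(mpooomomommpommp) expands symbol-by-symbol to mp oo om om om mp om mp om mp mp oo om mp mp oo; joining the 16 pieces gives the next term.

mpooomomommpommpommpmpooommpmpoo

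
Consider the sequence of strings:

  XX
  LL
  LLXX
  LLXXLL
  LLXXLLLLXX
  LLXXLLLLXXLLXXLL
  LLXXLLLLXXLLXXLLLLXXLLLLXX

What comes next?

LLXXLLLLXXLLXXLLLLXXLLLLXXLLXXLLLLXXLLXXLL

This is a Fibonacci-style word recurrence s(k) = s(k−1)·s(k−2): e.g. LL·XX = LLXX.
Continuing: LLXXLLLLXXLLXXLLLLXXLLLLXX · LLXXLLLLXXLLXXLL gives term 8.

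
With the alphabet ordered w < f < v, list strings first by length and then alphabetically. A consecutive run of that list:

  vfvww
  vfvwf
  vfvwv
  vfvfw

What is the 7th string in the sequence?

Stepping forward 3 times from vfvfw: vfvfw → vfvff → vfvfv, then the target.

vfvvw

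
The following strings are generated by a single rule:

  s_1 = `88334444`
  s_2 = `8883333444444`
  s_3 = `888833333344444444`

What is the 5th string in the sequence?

The n-th term is n+1 8's then 2n 3's then 2n+2 4's (n = 1, 2, …).
Setting n = 5 gives 6, 10, 12 characters in each block.

8888883333333333444444444444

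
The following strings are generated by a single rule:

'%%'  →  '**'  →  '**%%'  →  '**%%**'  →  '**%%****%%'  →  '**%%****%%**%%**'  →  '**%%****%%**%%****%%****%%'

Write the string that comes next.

Each term (from the third on) is the previous term followed by the one before it: term 3 = **·%% = **%%.
So term 8 is **%%****%%**%%****%%****%%·**%%****%%**%%**.

**%%****%%**%%****%%****%%**%%****%%**%%**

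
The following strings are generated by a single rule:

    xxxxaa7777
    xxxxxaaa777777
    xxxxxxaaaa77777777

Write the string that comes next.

Term n consists of n+2 x's, followed by n a's, followed by 2n 7's, where the shown terms are n = 2, 3, 4.
At n = 5 the blocks have lengths 7, 5, 10.

xxxxxxxaaaaa7777777777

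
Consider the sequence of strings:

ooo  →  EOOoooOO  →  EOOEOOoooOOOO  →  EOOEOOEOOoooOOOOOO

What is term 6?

EOOEOOEOOEOOEOOoooOOOOOOOOOO

Every step adds EOO to the front and OO to the end of the previous string.
From EOOEOOEOOoooOOOOOO, 2 further steps: EOOEOOEOOoooOOOOOO → EOOEOOEOOEOOoooOOOOOOOO → (answer).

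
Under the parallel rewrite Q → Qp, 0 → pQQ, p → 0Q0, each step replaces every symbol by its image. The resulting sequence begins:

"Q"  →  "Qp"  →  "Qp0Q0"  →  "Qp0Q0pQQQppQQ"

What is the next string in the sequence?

Rewriting the 13 symbols of Qp0Q0pQQQppQQ one by one yields Qp 0Q0 pQQ Qp pQQ 0Q0 Qp Qp Qp 0Q0 0Q0 Qp Qp; concatenated:

Qp0Q0pQQQppQQ0Q0QpQpQp0Q00Q0QpQp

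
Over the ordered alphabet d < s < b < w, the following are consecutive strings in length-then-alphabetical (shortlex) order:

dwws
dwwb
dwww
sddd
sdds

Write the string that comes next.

sddb

The successor of sdds increments the rightmost position that isn't already w and resets every position after it to d.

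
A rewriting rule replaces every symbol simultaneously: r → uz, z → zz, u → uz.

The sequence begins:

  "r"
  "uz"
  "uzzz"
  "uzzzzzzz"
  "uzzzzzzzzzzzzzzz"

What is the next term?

Replace each of the 16 characters of uzzzzzzzzzzzzzzz in place — uz zz zz zz zz zz zz zz zz zz zz zz zz zz zz zz — and concatenate.

uzzzzzzzzzzzzzzzzzzzzzzzzzzzzzzz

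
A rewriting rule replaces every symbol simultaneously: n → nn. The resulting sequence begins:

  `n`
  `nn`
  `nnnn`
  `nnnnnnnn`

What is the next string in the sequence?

nnnnnnnnnnnnnnnn

Expanding nnnnnnnn: n→nn, n→nn, n→nn, n→nn, n→nn, n→nn, n→nn, n→nn. Concatenated: nn nn nn nn nn nn nn nn.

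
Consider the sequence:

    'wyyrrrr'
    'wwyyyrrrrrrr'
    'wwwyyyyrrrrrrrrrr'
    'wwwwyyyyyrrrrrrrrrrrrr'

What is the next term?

wwwwwyyyyyyrrrrrrrrrrrrrrrr

Reading off run lengths: w runs 1, 2, 3, 4; y runs 2, 3, 4, 5; r runs 4, 7, 10, 13 — each is linear in n (n = 1, 2, …).
At n = 5 the blocks have lengths 5, 6, 16.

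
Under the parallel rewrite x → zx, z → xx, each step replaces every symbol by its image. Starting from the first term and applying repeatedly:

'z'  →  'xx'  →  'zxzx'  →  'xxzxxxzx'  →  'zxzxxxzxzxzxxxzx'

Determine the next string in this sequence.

φ(zxzxxxzxzxzxxxzx) expands symbol-by-symbol to xx zx xx zx zx zx xx zx xx zx xx zx zx zx xx zx; joining the 16 pieces gives the next term.

xxzxxxzxzxzxxxzxxxzxxxzxzxzxxxzx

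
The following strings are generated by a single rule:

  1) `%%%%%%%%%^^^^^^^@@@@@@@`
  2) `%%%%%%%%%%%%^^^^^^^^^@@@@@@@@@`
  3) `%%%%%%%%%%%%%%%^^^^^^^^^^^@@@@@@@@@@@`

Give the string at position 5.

Term n consists of 3n %'s, followed by 2n+1 ^'s, followed by 2n+1 @'s, where the shown terms are n = 3, 4, 5.
Setting n = 7 gives 21, 15, 15 characters in each block.

%%%%%%%%%%%%%%%%%%%%%^^^^^^^^^^^^^^^@@@@@@@@@@@@@@@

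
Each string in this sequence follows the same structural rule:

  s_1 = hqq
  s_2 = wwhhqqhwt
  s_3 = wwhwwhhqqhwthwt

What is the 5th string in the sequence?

wwhwwhwwhwwhhqqhwthwthwthwt

Each term wraps the previous one in wwh on the left and hwt on the right.
From wwhwwhhqqhwthwt, 2 further steps: wwhwwhhqqhwthwt → wwhwwhwwhhqqhwthwthwt → (answer).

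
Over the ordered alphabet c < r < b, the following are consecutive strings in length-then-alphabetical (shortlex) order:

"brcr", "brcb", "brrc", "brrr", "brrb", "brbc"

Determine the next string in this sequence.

brbr

The successor of brbc increments the rightmost position that isn't already b and resets every position after it to c.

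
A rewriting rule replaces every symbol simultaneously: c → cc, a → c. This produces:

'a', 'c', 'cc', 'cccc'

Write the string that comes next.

Apply φ to cccc symbol by symbol: c→cc, c→cc, c→cc, c→cc; joined: cc cc cc cc.

cccccccc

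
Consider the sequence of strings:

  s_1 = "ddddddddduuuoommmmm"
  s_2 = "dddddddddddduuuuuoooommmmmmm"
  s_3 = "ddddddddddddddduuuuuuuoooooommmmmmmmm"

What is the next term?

dddddddddddddddddduuuuuuuuuoooooooommmmmmmmmmm

Reading off run lengths: d runs 9, 12, 15; u runs 3, 5, 7; o runs 2, 4, 6; m runs 5, 7, 9 — each is linear in n, where the shown terms are n = 2, 3, 4.
Setting n = 5 gives 18, 9, 8, 11 characters in each block.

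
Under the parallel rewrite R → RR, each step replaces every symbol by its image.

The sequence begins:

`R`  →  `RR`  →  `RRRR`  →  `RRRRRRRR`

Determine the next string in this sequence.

Rewriting each symbol of RRRRRRRR: R→RR, R→RR, R→RR, R→RR, R→RR, R→RR, R→RR, R→RR, which concatenates to RR RR RR RR RR RR RR RR.

RRRRRRRRRRRRRRRR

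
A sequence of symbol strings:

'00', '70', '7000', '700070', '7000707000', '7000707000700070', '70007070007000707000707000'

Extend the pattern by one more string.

700070700070007070007070007000707000700070

Each term (from the third on) is the previous term followed by the one before it: term 3 = 70·00 = 7000.
The next term joins 70007070007000707000707000 and 7000707000700070.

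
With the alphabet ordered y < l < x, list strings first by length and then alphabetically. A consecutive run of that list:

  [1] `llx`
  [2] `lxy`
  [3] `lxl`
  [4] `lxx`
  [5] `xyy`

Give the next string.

Find the rightmost character of xyy below x, bump it to the next letter, and reset everything to its right to y.

xyl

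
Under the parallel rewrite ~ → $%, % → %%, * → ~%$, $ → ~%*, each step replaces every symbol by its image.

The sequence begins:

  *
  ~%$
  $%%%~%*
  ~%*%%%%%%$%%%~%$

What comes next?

Rewriting the 16 symbols of ~%*%%%%%%$%%%~%$ one by one yields $% %% ~%$ %% %% %% %% %% %% ~%* %% %% %% $% %% ~%*; concatenated:

$%%%~%$%%%%%%%%%%%%~%*%%%%%%$%%%~%*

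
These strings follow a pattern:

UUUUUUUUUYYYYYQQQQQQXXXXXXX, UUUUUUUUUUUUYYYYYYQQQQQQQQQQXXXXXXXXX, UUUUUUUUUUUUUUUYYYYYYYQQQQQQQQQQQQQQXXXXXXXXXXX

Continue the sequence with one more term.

UUUUUUUUUUUUUUUUUUYYYYYYYYQQQQQQQQQQQQQQQQQQXXXXXXXXXXXXX

The n-th term is 3n+3 U's then n+3 Y's then 4n-2 Q's then 2n+3 X's, where the shown terms are n = 2, 3, 4.
At n = 5 the blocks have lengths 18, 8, 18, 13.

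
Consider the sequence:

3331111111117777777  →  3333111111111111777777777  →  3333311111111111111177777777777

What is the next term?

3333331111111111111111117777777777777

Each string has the form 3^{n} 1^{3n} 7^{2n+1}, where the shown terms are n = 3, 4, 5.
For the next term, n = 6, so the run lengths are 6, 18, 13.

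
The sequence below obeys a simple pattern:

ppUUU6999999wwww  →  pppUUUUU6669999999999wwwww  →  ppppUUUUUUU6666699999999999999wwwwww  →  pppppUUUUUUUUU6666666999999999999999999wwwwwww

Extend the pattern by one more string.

Term n consists of n+1 p's, followed by 2n+1 U's, followed by 2n-1 6's, followed by 4n+2 9's, followed by n+3 w's (n = 1, 2, …).
For the next term, n = 5, so the run lengths are 6, 11, 9, 22, 8.

ppppppUUUUUUUUUUU6666666669999999999999999999999wwwwwwww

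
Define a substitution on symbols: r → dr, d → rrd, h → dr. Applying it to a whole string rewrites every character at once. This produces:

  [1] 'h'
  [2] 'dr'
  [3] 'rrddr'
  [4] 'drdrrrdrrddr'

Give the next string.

rrddrrrddrdrdrrrddrdrrrdrrddr

Expanding drdrrrdrrddr: d→rrd, r→dr, d→rrd, r→dr, r→dr, r→dr, d→rrd, r→dr, r→dr, d→rrd, d→rrd, r→dr. Concatenated: rrd dr rrd dr dr dr rrd dr dr rrd rrd dr.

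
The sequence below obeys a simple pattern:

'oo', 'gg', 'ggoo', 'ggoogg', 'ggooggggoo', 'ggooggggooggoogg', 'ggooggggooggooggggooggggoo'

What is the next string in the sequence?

Each term (from the third on) is the previous term followed by the one before it: term 3 = gg·oo = ggoo.
Continuing: ggooggggooggooggggooggggoo · ggooggggooggoogg gives term 8.

ggooggggooggooggggooggggooggooggggooggoogg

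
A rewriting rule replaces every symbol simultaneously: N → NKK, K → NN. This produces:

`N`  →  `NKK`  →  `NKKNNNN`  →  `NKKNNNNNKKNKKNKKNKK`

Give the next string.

φ(NKKNNNNNKKNKKNKKNKK) expands symbol-by-symbol to NKK NN NN NKK NKK NKK NKK NKK NN NN NKK NN NN NKK NN NN NKK NN NN; joining the 19 pieces gives the next term.

NKKNNNNNKKNKKNKKNKKNKKNNNNNKKNNNNNKKNNNNNKKNNNN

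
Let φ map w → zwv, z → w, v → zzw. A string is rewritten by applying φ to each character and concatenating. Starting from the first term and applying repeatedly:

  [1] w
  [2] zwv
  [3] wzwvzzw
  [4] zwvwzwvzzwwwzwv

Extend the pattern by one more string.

wzwvzzwzwvwzwvzzwwwzwvzwvzwvwzwvzzw

Replace each of the 15 characters of zwvwzwvzzwwwzwv in place — w zwv zzw zwv w zwv zzw w w zwv zwv zwv w zwv zzw — and concatenate.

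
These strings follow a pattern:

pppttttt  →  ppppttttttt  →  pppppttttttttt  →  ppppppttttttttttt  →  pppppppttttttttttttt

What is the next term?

Each string has the form p^{n} t^{2n-1}, where the shown terms are n = 3, 4, 5, 6, 7.
For the next term, n = 8, so the run lengths are 8, 15.

ppppppppttttttttttttttt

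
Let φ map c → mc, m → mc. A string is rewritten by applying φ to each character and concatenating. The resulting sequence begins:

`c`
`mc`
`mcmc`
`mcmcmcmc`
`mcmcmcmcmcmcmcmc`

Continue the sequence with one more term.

mcmcmcmcmcmcmcmcmcmcmcmcmcmcmcmc

Replace each of the 16 characters of mcmcmcmcmcmcmcmc in place — mc mc mc mc mc mc mc mc mc mc mc mc mc mc mc mc — and concatenate.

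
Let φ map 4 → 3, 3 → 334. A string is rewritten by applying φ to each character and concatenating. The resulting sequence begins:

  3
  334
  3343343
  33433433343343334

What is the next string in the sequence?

Applying the rule to each of the 17 symbols of 33433433343343334 gives the pieces 334 334 3 334 334 3 334 334 334 3 334 334 3 334 334 334 3, which concatenate to the answer.

33433433343343334334334333433433343343343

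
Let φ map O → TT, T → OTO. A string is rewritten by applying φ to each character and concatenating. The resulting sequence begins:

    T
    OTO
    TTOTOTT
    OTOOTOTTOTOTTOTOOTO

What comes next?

TTOTOTTTTOTOTTOTOOTOTTOTOTTOTOOTOTTOTOTTTTOTOTT

Applying the rule to each of the 19 symbols of OTOOTOTTOTOTTOTOOTO gives the pieces TT OTO TT TT OTO TT OTO OTO TT OTO TT OTO OTO TT OTO TT TT OTO TT, which concatenate to the answer.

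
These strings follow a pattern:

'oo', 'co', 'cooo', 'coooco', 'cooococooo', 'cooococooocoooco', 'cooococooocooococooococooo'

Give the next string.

Each term (from the third on) is the previous term followed by the one before it: term 3 = co·oo = cooo.
The next term joins cooococooocooococooococooo and cooococooocoooco.

cooococooocooococooococooocooococooocoooco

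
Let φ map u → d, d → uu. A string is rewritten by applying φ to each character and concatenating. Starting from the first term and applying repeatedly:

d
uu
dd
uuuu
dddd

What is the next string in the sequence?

Expanding dddd: d→uu, d→uu, d→uu, d→uu. Concatenated: uu uu uu uu.

uuuuuuuu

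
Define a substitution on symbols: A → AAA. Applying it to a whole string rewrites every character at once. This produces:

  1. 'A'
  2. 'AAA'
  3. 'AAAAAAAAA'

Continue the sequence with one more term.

Expanding AAAAAAAAA: A→AAA, A→AAA, A→AAA, A→AAA, A→AAA, A→AAA, A→AAA, A→AAA, A→AAA. Concatenated: AAA AAA AAA AAA AAA AAA AAA AAA AAA.

AAAAAAAAAAAAAAAAAAAAAAAAAAA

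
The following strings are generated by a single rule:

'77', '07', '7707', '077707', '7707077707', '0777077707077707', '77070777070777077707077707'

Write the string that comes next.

From term 3 onward, concatenate the second-to-last term with the last: 77·07 = 7707, 07·7707 = 077707, …
The next term joins 0777077707077707 and 77070777070777077707077707.

077707770707770777070777070777077707077707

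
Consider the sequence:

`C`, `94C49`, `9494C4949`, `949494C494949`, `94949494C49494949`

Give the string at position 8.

94949494949494C49494949494949

s(k+1) = 94·s(k)·49, so each term gains 94 as a prefix and 49 as a suffix.
From 94949494C49494949, 3 further steps: 94949494C49494949 → 9494949494C4949494949 → 949494949494C494949494949 → (answer).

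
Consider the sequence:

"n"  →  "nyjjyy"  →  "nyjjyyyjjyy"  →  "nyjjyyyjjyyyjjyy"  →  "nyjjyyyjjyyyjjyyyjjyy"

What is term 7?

Each term is the previous one with yjjyy appended.
From nyjjyyyjjyyyjjyyyjjyy, 2 further steps: nyjjyyyjjyyyjjyyyjjyy → nyjjyyyjjyyyjjyyyjjyyyjjyy → (answer).

nyjjyyyjjyyyjjyyyjjyyyjjyyyjjyy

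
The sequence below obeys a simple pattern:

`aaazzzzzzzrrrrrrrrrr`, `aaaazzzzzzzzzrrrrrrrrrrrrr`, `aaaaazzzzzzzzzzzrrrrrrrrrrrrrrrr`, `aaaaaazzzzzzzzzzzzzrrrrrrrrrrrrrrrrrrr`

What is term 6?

Reading off run lengths: a runs 3, 4, 5, 6; z runs 7, 9, 11, 13; r runs 10, 13, 16, 19 — each is linear in n, where the shown terms are n = 3, 4, 5, 6.
Setting n = 8 gives 8, 17, 25 characters in each block.

aaaaaaaazzzzzzzzzzzzzzzzzrrrrrrrrrrrrrrrrrrrrrrrrr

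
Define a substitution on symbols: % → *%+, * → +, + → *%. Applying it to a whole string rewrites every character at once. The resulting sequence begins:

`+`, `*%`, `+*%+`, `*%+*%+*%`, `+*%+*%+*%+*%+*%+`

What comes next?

*%+*%+*%+*%+*%+*%+*%+*%+*%+*%+*%

Replace each of the 16 characters of +*%+*%+*%+*%+*%+ in place — *% + *%+ *% + *%+ *% + *%+ *% + *%+ *% + *%+ *% — and concatenate.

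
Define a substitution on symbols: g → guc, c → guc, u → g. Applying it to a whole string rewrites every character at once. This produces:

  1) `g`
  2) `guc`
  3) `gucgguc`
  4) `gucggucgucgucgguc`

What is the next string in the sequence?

Applying the rule to each of the 17 symbols of gucggucgucgucgguc gives the pieces guc g guc guc guc g guc guc g guc guc g guc guc guc g guc, which concatenate to the answer.

gucggucgucgucggucgucggucgucggucgucgucgguc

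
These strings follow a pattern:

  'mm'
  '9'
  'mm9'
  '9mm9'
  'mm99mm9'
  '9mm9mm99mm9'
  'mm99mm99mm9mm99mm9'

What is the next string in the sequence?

9mm9mm99mm9mm99mm99mm9mm99mm9

From term 3 onward, concatenate the second-to-last term with the last: mm·9 = mm9, 9·mm9 = 9mm9, …
Continuing: 9mm9mm99mm9 · mm99mm99mm9mm99mm9 gives term 8.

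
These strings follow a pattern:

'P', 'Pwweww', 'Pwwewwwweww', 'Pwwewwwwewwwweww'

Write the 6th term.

Every step adds wweww to the end: s(k+1) = s(k)·wweww.
From Pwwewwwwewwwweww, 2 further steps: Pwwewwwwewwwweww → Pwwewwwwewwwwewwwweww → (answer).

Pwwewwwwewwwwewwwwewwwweww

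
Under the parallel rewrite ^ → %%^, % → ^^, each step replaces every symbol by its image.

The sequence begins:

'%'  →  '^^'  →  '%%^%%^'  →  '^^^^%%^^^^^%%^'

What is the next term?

%%^%%^%%^%%^^^^^%%^%%^%%^%%^%%^^^^^%%^

Replace each of the 14 characters of ^^^^%%^^^^^%%^ in place — %%^ %%^ %%^ %%^ ^^ ^^ %%^ %%^ %%^ %%^ %%^ ^^ ^^ %%^ — and concatenate.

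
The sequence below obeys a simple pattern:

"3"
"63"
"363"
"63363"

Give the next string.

Each term (from the third on) is the two preceding terms concatenated in order: term 3 = 3·63 = 363.
So term 5 is 363·63363.

36363363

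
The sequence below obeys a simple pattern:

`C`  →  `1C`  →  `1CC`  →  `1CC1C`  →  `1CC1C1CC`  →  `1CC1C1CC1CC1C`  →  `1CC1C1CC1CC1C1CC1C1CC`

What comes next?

Each term (from the third on) is the previous term followed by the one before it: term 3 = 1C·C = 1CC.
So term 8 is 1CC1C1CC1CC1C1CC1C1CC·1CC1C1CC1CC1C.

1CC1C1CC1CC1C1CC1C1CC1CC1C1CC1CC1C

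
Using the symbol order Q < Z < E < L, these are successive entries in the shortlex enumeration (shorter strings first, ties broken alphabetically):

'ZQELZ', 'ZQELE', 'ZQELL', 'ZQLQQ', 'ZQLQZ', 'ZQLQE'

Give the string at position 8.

Stepping forward 2 times from ZQLQE: ZQLQE → ZQLQL, then the target.

ZQLZQ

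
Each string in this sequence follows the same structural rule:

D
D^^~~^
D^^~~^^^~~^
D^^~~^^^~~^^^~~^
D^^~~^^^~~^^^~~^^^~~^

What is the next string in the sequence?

Each term is the previous one with ^^~~^ appended.
Applying this once more to D^^~~^^^~~^^^~~^^^~~^:

D^^~~^^^~~^^^~~^^^~~^^^~~^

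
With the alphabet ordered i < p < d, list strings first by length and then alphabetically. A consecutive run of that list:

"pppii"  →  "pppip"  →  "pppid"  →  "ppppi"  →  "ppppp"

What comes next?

ppppd

Treat ppppp as a base-3 numeral over the given alphabet and add one, carrying through any trailing d's.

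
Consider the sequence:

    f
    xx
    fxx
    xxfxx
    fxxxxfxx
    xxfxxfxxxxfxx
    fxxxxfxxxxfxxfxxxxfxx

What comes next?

xxfxxfxxxxfxxfxxxxfxxxxfxxfxxxxfxx

Each term (from the third on) is the two preceding terms concatenated in order: term 3 = f·xx = fxx.
So term 8 is xxfxxfxxxxfxx·fxxxxfxxxxfxxfxxxxfxx.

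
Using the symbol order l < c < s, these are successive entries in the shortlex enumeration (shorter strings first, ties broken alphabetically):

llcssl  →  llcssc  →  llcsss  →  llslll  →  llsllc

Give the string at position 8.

llslcc

Continuing the enumeration 3 steps past llsllc: llsllc → llslls → llslcl → (answer).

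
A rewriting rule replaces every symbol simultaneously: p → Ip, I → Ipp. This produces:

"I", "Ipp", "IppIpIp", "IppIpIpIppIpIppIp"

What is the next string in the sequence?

φ(IppIpIpIppIpIppIp) expands symbol-by-symbol to Ipp Ip Ip Ipp Ip Ipp Ip Ipp Ip Ip Ipp Ip Ipp Ip Ip Ipp Ip; joining the 17 pieces gives the next term.

IppIpIpIppIpIppIpIppIpIpIppIpIppIpIpIppIp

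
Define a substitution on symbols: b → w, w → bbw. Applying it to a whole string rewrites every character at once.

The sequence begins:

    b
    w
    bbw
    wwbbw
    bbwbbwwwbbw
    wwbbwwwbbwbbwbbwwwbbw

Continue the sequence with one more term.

Replace each of the 21 characters of wwbbwwwbbwbbwbbwwwbbw in place — bbw bbw w w bbw bbw bbw w w bbw w w bbw w w bbw bbw bbw w w bbw — and concatenate.

bbwbbwwwbbwbbwbbwwwbbwwwbbwwwbbwbbwbbwwwbbw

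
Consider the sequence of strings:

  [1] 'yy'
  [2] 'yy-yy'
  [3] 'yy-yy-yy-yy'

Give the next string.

s(k+1) = s(k)·-·s(k) — each term doubles the last with '-' between the halves.
So the next term is two copies of yy-yy-yy-yy with '-' between the halves.

yy-yy-yy-yy-yy-yy-yy-yy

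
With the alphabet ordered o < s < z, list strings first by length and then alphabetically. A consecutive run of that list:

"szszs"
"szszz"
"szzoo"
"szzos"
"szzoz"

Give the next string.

The successor of szzoz increments the rightmost position that isn't already z and resets every position after it to o.

szzso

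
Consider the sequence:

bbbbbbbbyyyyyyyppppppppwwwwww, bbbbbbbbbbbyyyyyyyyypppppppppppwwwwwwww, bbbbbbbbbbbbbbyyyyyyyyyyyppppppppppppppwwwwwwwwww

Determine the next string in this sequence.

bbbbbbbbbbbbbbbbbyyyyyyyyyyyyypppppppppppppppppwwwwwwwwwwww

Each string has the form b^{3n-1} y^{2n+1} p^{3n-1} w^{2n}, where the shown terms are n = 3, 4, 5.
Setting n = 6 gives 17, 13, 17, 12 characters in each block.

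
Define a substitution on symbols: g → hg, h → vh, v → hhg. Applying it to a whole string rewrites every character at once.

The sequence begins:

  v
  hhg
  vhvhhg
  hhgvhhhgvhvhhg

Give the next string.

Rewriting the 14 symbols of hhgvhhhgvhvhhg one by one yields vh vh hg hhg vh vh vh hg hhg vh hhg vh vh hg; concatenated:

vhvhhghhgvhvhvhhghhgvhhhgvhvhhg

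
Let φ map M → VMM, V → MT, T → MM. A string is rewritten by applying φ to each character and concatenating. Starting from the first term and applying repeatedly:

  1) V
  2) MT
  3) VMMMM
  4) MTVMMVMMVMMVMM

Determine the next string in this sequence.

φ(MTVMMVMMVMMVMM) expands symbol-by-symbol to VMM MM MT VMM VMM MT VMM VMM MT VMM VMM MT VMM VMM; joining the 14 pieces gives the next term.

VMMMMMTVMMVMMMTVMMVMMMTVMMVMMMTVMMVMM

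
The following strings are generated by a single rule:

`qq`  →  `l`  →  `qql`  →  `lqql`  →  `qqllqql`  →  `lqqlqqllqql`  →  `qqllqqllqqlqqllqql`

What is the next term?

Each term (from the third on) is the two preceding terms concatenated in order: term 3 = qq·l = qql.
So term 8 is lqqlqqllqql·qqllqqllqqlqqllqql.

lqqlqqllqqlqqllqqllqqlqqllqql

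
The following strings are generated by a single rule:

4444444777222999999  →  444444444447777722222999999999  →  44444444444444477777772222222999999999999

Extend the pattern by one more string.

4444444444444444444777777777222222222999999999999999

Each string has the form 4^{4n-1} 7^{2n-1} 2^{2n-1} 9^{3n}, where the shown terms are n = 2, 3, 4.
For the next term, n = 5, so the run lengths are 19, 9, 9, 15.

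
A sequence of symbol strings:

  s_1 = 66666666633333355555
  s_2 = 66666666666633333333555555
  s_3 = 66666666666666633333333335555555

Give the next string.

Each string has the form 6^{3n} 3^{2n} 5^{n+2}, where the shown terms are n = 3, 4, 5.
Setting n = 6 gives 18, 12, 8 characters in each block.

66666666666666666633333333333355555555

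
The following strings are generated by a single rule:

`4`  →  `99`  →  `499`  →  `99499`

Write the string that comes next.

This is a Fibonacci-style word recurrence s(k) = s(k−2)·s(k−1): e.g. 4·99 = 499.
So term 5 is 499·99499.

49999499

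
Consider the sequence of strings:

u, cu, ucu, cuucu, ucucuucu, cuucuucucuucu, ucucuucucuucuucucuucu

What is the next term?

From term 3 onward, concatenate the second-to-last term with the last: u·cu = ucu, cu·ucu = cuucu, …
The next term joins cuucuucucuucu and ucucuucucuucuucucuucu.

cuucuucucuucuucucuucucuucuucucuucu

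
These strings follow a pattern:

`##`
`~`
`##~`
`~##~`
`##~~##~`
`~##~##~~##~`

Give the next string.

This is a Fibonacci-style word recurrence s(k) = s(k−2)·s(k−1): e.g. ##·~ = ##~.
The next term joins ##~~##~ and ~##~##~~##~.

##~~##~~##~##~~##~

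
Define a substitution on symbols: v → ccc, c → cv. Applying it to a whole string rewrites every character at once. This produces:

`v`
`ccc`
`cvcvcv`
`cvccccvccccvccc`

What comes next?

Applying the rule to each of the 15 symbols of cvccccvccccvccc gives the pieces cv ccc cv cv cv cv ccc cv cv cv cv ccc cv cv cv, which concatenate to the answer.

cvccccvcvcvcvccccvcvcvcvccccvcvcv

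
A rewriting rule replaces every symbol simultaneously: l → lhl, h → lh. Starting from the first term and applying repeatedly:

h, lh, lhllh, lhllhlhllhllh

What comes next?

Applying the rule to each of the 13 symbols of lhllhlhllhllh gives the pieces lhl lh lhl lhl lh lhl lh lhl lhl lh lhl lhl lh, which concatenate to the answer.

lhllhlhllhllhlhllhlhllhllhlhllhllh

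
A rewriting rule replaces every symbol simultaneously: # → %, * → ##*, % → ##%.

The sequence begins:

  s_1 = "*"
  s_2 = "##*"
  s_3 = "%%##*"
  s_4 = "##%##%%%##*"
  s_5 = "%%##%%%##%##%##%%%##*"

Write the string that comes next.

Applying the rule to each of the 21 symbols of %%##%%%##%##%##%%%##* gives the pieces ##% ##% % % ##% ##% ##% % % ##% % % ##% % % ##% ##% ##% % % ##*, which concatenate to the answer.

##%##%%%##%##%##%%%##%%%##%%%##%##%##%%%##*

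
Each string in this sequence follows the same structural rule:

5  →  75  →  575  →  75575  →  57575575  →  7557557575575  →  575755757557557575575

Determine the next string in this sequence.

7557557575575575755757557557575575

From term 3 onward, concatenate the second-to-last term with the last: 5·75 = 575, 75·575 = 75575, …
So term 8 is 7557557575575·575755757557557575575.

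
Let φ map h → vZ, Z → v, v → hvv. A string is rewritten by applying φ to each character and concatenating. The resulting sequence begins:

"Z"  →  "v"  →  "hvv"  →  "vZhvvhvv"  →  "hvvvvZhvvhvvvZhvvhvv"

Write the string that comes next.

vZhvvhvvhvvhvvvvZhvvhvvvZhvvhvvhvvvvZhvvhvvvZhvvhvv

Replace each of the 20 characters of hvvvvZhvvhvvvZhvvhvv in place — vZ hvv hvv hvv hvv v vZ hvv hvv vZ hvv hvv hvv v vZ hvv hvv vZ hvv hvv — and concatenate.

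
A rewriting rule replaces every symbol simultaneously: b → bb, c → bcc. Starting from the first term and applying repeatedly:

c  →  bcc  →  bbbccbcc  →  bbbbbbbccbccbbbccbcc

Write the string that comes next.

Replace each of the 20 characters of bbbbbbbccbccbbbccbcc in place — bb bb bb bb bb bb bb bcc bcc bb bcc bcc bb bb bb bcc bcc bb bcc bcc — and concatenate.

bbbbbbbbbbbbbbbccbccbbbccbccbbbbbbbccbccbbbccbcc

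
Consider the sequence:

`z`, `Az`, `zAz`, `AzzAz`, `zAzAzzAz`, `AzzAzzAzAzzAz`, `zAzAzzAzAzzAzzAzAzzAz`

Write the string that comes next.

AzzAzzAzAzzAzzAzAzzAzAzzAzzAzAzzAz

Each term (from the third on) is the two preceding terms concatenated in order: term 3 = z·Az = zAz.
So term 8 is AzzAzzAzAzzAz·zAzAzzAzAzzAzzAzAzzAz.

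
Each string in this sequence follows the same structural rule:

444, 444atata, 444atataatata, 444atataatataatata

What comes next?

Each term is the previous one with atata appended.
Applying this once more to 444atataatataatata:

444atataatataatataatata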